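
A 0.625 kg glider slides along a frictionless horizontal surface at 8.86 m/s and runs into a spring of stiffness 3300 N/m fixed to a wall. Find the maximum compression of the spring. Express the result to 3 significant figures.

At max compression the glider is momentarily at rest: ½mv² = ½kx²
x = v√(m/k) = 8.86 × √(0.625/3300) = 0.1219 m

x = 0.122 m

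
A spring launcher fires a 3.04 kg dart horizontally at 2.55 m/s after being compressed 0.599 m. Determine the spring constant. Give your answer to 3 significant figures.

k = 55.1 N/m

½kx² = ½mv²
k = mv²/x² = (3.04)(2.55)²/(0.599)² = 55.09 N/m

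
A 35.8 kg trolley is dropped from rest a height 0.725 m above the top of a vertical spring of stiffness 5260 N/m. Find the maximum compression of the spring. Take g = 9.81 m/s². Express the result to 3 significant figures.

Measuring PE from the top of the relaxed spring, at max compression the trolley has dropped H + x with zero KE, so:
mg(H + x) = ½kx²
½(5260)x² − (35.8)(9.81)x − (35.8)(9.81)(0.725) = 0
2630x² − 351.2x − 254.6 = 0
x = [351.2 + √(123340 + 2.6786e+06)]/(2 × 2630) = 0.3850 m

x = 0.385 m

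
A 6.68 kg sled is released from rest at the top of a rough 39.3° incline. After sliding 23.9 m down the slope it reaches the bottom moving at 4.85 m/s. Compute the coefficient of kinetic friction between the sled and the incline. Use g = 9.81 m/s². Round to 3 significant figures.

μ_k = 0.754

Energy balance down the incline: mg L sinθ − ½mv² = μ_k (mg cosθ) L
mgL sinθ = 991.99 J; ½mv² = 78.565 J
W_f = 991.99 − 78.565 = 913.4 J
μ_k = W_f/(mg cosθ · L) = 913.4/(50.71 × 23.9) = 0.7537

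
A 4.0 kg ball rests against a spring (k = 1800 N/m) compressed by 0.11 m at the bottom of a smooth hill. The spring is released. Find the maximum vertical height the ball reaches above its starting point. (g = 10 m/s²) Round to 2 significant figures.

All spring PE becomes gravitational PE at the highest point: ½kx² = mgh
h = kx²/(2mg) = (1800)(0.11)²/(2 × 4.0 × 10) = 0.2722 m

h = 0.27 m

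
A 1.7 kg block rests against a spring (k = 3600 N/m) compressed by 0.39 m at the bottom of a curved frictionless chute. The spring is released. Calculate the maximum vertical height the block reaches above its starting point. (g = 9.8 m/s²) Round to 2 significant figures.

h = 16 m

All spring PE becomes gravitational PE at the highest point: ½kx² = mgh
h = kx²/(2mg) = (3600)(0.39)²/(2 × 1.7 × 9.8) = 16.43 m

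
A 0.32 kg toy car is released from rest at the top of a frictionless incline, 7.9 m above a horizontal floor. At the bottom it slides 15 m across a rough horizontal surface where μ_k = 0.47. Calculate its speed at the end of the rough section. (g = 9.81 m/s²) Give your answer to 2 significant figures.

Applying the work–energy principle:
mgh = ½mv² + μ_k m g d
W_f = μ_k mg d = (0.47)(0.32)(9.81)(15) = 22.13 J
½mv² = mgh − W_f = 24.800 − 22.13 = 2.6683 J
v = √(2 × 2.6683/0.32) = 4.084 m/s

v = 4.1 m/s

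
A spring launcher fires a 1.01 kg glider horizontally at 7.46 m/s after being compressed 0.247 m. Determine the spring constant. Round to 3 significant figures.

k = 921 N/m

½kx² = ½mv²
k = mv²/x² = (1.01)(7.46)²/(0.247)² = 921.3 N/m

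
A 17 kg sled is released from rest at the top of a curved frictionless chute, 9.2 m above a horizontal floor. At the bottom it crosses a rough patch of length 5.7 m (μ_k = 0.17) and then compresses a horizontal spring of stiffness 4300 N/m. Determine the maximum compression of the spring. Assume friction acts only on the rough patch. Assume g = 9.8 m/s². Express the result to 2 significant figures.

x = 0.80 m

Initial energy: E₁ = mgh = (17)(9.8)(9.2) = 1532.7 J
Friction removes W_f = μ_k mg d = (0.17)(17)(9.8)(5.7) = 161.4 J
Energy reaching the spring: E = 1532.7 − 161.4 = 1371.3 J
At max compression ½kx² = E ⇒ x = √(2E/k) = √(2 × 1371.3/4300) = 0.7986 m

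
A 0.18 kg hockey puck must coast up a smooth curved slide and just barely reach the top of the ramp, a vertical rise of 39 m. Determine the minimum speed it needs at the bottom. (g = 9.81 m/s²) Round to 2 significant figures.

At the top it is momentarily at rest, so all KE converts to PE: ½mv² = mgh
v = √(2gh) = √(2 × 9.81 × 39) = 27.66 m/s

v = 28 m/s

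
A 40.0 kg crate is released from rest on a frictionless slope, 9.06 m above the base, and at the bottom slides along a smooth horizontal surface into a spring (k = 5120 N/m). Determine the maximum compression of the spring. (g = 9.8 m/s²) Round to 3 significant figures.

x = 1.18 m

Gravitational PE at the top equals spring PE at max compression: mgh = ½kx²
x = √(2mgh/k) = √(2 × 40.0 × 9.8 × 9.06 / 5120) = 1.178 m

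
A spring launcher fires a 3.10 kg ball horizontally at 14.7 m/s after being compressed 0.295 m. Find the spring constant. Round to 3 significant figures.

k = 7700 N/m

Spring PE at full compression equals KE at release: ½kx² = ½mv²
k = mv²/x² = (3.10)(14.7)²/(0.295)² = 7698 N/m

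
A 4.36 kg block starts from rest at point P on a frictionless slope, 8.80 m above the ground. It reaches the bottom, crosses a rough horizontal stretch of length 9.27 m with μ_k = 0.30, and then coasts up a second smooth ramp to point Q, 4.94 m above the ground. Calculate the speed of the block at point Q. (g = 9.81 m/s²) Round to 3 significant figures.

v = 4.60 m/s

Energy at P: mgh₁ = (4.36)(9.81)(8.80) = 376.39 J
Friction loss: W_f = μ_k mg d = 118.9 J
At Q: ½mv² + mgh₂ = mgh₁ − W_f
½mv² = 376.39 − 118.9 − 211.29 = 46.151 J
v = √(2 × 46.151/4.36) = 4.601 m/s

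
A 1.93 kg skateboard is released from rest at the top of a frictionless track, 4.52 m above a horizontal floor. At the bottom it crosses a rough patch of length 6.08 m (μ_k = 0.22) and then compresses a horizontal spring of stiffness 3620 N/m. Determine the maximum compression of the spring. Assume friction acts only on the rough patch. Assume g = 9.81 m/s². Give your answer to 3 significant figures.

x = 0.182 m

Initial energy: E₁ = mgh = (1.93)(9.81)(4.52) = 85.579 J
Friction removes W_f = μ_k mg d = (0.22)(1.93)(9.81)(6.08) = 25.33 J
Energy reaching the spring: E = 85.579 − 25.33 = 60.253 J
At max compression ½kx² = E ⇒ x = √(2E/k) = √(2 × 60.253/3620) = 0.1825 m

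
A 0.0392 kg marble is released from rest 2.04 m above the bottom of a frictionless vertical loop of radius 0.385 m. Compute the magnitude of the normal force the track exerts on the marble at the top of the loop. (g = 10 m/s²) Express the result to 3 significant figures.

N = 2.19 N

Energy from release to top (height 2r): mgh = ½mv_top² + mg(2r)
v_top² = 2g(h − 2r) = 2(10)(2.04 − 0.7700) = 25.400 m²/s²
At the top, both N and weight point toward the centre: N + mg = mv_top²/r
N = m(v_top²/r − g) = 0.0392(25.400/0.385 − 10) = 2.194 N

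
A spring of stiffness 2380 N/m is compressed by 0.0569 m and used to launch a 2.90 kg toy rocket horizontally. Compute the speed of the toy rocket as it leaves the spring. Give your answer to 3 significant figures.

The toy rocket leaves the spring when the spring is at natural length, so ½kx² = ½mv²
v = x√(k/m) = 0.0569 × √(2380/2.90) = 1.630 m/s

v = 1.63 m/s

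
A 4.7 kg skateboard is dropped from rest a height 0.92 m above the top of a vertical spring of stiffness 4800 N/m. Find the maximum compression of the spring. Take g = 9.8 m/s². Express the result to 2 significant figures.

Let x be the compression. The total drop is H + x, and the skateboard is instantaneously at rest at max compression, so energy conservation gives:
mg(H + x) = ½kx²
½(4800)x² − (4.7)(9.8)x − (4.7)(9.8)(0.92) = 0
2400x² − 46.06x − 42.38 = 0
x = [46.06 + √(2122 + 406802)]/(2 × 2400) = 0.1428 m

x = 0.14 m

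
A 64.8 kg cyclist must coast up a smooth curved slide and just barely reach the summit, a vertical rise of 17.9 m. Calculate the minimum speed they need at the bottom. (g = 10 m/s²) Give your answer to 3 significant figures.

v = 18.9 m/s

At the top they are momentarily at rest, so all KE converts to PE: ½mv² = mgh
v = √(2gh) = √(2 × 10 × 17.9) = 18.92 m/s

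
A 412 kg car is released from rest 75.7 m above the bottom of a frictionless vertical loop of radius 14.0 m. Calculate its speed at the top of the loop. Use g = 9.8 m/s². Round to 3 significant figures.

v = 30.6 m/s

Energy conservation: mgh = ½mv_top² + mg(2r)
v_top² = 2g(h − 2r) = 2(9.8)(75.7 − 28.00) = 934.9
v_top = 30.58 m/s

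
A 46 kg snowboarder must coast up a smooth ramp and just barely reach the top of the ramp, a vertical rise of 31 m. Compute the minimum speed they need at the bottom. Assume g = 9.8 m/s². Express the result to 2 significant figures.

At the top they are momentarily at rest, so all KE converts to PE: ½mv² = mgh
v = √(2gh) = √(2 × 9.8 × 31) = 24.65 m/s

v = 25 m/s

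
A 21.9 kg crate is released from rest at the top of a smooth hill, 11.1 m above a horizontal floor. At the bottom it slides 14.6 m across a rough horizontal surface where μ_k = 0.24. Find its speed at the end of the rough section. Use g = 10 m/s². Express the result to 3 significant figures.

v = 12.3 m/s

Energy bookkeeping (friction removes W_f = μ_k N d):
mgh = ½mv² + μ_k m g d
W_f = μ_k mg d = (0.24)(21.9)(10)(14.6) = 767.4 J
½mv² = mgh − W_f = 2430.9 − 767.4 = 1663.5 J
v = √(2 × 1663.5/21.9) = 12.33 m/s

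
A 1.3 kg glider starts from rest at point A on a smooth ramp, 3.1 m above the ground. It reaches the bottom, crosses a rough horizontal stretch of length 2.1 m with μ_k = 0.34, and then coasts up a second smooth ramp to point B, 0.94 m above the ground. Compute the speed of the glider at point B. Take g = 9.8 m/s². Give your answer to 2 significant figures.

Energy at A: mgh₁ = (1.3)(9.8)(3.1) = 39.494 J
Friction loss: W_f = μ_k mg d = 9.096 J
At B: ½mv² + mgh₂ = mgh₁ − W_f
½mv² = 39.494 − 9.096 − 11.976 = 18.422 J
v = √(2 × 18.422/1.3) = 5.324 m/s

v = 5.3 m/s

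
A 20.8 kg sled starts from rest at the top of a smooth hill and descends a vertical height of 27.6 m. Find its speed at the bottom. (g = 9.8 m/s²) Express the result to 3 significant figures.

v = 23.3 m/s

Mechanical energy is conserved (no friction): mgh = ½mv²
The mass cancels from both sides.
v = √(2gh) = √(2 × 9.8 × 27.6) = √540.96 = 23.26 m/s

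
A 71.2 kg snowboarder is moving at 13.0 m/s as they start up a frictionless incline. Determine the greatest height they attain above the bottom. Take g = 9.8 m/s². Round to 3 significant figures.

By energy conservation, ½mv² = mgh
h = v²/(2g) = 13.0²/(2 × 9.8) = 8.622 m

h = 8.62 m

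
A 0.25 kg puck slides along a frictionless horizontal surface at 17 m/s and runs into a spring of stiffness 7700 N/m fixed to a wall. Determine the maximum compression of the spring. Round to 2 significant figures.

x = 0.097 m

Conservation of energy between contact and max compression: ½mv² = ½kx²
x = v√(m/k) = 17 × √(0.25/7700) = 0.09687 m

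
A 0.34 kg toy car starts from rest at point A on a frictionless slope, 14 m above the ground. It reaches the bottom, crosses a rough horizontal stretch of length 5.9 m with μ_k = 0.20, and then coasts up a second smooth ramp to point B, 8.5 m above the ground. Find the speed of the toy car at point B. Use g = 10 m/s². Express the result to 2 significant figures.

Energy at A: mgh₁ = (0.34)(10)(14) = 47.600 J
Friction loss: W_f = μ_k mg d = 4.012 J
At B: ½mv² + mgh₂ = mgh₁ − W_f
½mv² = 47.600 − 4.012 − 28.900 = 14.688 J
v = √(2 × 14.688/0.34) = 9.295 m/s

v = 9.3 m/s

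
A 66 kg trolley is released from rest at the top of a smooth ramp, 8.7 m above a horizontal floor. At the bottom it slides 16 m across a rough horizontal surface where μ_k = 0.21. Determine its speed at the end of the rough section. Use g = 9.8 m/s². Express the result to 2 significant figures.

Energy bookkeeping (friction removes W_f = μ_k N d):
mgh = ½mv² + μ_k m g d
W_f = μ_k mg d = (0.21)(66)(9.8)(16) = 2173 J
½mv² = mgh − W_f = 5627.2 − 2173 = 3453.9 J
v = √(2 × 3453.9/66) = 10.23 m/s

v = 10 m/s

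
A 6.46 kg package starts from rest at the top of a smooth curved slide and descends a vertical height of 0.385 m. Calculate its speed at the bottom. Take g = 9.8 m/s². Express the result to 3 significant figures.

By conservation of mechanical energy, mgh = ½mv²
v = √(2gh) = √(2 × 9.8 × 0.385) = √7.5460 = 2.747 m/s

v = 2.75 m/s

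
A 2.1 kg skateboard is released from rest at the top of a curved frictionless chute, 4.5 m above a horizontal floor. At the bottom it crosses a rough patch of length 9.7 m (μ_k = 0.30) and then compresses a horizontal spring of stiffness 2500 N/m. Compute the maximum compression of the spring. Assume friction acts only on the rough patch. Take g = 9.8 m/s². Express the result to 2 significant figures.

Initial energy: E₁ = mgh = (2.1)(9.8)(4.5) = 92.610 J
Friction removes W_f = μ_k mg d = (0.30)(2.1)(9.8)(9.7) = 59.89 J
Energy reaching the spring: E = 92.610 − 59.89 = 32.722 J
At max compression ½kx² = E ⇒ x = √(2E/k) = √(2 × 32.722/2500) = 0.1618 m

x = 0.16 m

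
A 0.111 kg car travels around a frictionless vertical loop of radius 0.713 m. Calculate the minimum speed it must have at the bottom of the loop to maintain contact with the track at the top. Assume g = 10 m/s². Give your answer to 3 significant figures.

At the top: mg = mv_top²/r ⇒ v_top² = gr = 7.130 m²/s²
Energy from bottom to top (height 2r): ½mv_bot² = ½mv_top² + mg(2r)
v_bot² = gr + 4gr = 5gr = 35.65
v_bot = √(5gr) = 5.971 m/s

v = 5.97 m/s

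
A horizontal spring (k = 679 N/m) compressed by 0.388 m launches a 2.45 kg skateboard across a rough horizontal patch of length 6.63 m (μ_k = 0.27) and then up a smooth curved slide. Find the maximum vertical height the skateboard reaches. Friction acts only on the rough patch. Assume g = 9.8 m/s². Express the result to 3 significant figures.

Spring energy: E₀ = ½kx² = ½(679)(0.388)² = 51.110 J
Friction: W_f = μ_k mg d = (0.27)(2.45)(9.8)(6.63) = 42.98 J
Energy at base of ramp: E = 51.110 − 42.98 = 8.1294 J
At max height all remaining energy is PE: mgh = E ⇒ h = E/(mg) = 8.1294/(2.45 × 9.8) = 0.3386 m

h = 0.339 m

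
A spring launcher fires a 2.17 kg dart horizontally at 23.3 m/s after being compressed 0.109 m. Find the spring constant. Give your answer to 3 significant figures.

½kx² = ½mv²
k = mv²/x² = (2.17)(23.3)²/(0.109)² = 99156 N/m

k = 99200 N/m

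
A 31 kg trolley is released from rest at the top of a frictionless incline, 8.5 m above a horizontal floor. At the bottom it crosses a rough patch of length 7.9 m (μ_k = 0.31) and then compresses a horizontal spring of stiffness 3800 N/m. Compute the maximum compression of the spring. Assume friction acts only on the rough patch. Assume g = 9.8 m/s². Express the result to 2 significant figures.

x = 0.98 m

Initial energy: E₁ = mgh = (31)(9.8)(8.5) = 2582.3 J
Friction removes W_f = μ_k mg d = (0.31)(31)(9.8)(7.9) = 744.0 J
Energy reaching the spring: E = 2582.3 − 744.0 = 1838.3 J
At max compression ½kx² = E ⇒ x = √(2E/k) = √(2 × 1838.3/3800) = 0.9836 m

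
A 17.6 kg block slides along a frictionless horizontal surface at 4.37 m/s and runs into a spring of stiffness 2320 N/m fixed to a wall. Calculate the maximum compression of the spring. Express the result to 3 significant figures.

At max compression the block is momentarily at rest: ½mv² = ½kx²
x = v√(m/k) = 4.37 × √(17.6/2320) = 0.3806 m

x = 0.381 m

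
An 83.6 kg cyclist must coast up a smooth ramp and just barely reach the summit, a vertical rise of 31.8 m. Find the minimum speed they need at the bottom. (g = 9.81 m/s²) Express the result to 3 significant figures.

At the top they are momentarily at rest, so all KE converts to PE: ½mv² = mgh
v = √(2gh) = √(2 × 9.81 × 31.8) = 24.98 m/s

v = 25.0 m/s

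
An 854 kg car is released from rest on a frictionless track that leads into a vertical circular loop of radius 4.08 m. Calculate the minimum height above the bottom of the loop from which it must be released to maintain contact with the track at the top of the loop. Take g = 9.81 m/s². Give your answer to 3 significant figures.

h = 10.2 m

At the top, for minimum speed gravity alone supplies the centripetal force: mg = mv_top²/r ⇒ v_top² = gr = 40.02 m²/s²
Energy conservation from release height h to the top (height 2r): mgh = ½mv_top² + mg(2r)
h = v_top²/(2g) + 2r = r/2 + 2r = 5r/2 = 10.20 m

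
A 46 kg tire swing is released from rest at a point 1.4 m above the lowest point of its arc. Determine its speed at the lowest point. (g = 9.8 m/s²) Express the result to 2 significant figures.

By conservation of mechanical energy, mgh = ½mv²
v = √(2gh) = √(2 × 9.8 × 1.4) = √27.440 = 5.238 m/s

v = 5.2 m/s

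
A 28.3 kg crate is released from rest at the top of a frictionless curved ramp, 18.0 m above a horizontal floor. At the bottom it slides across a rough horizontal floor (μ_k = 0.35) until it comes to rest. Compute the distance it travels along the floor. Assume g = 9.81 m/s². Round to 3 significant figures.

d = 51.4 m

Energy bookkeeping (friction removes W_f = μ_k N d):
At rest all PE has been dissipated by friction: mgh = μ_k m g d
d = h/μ_k = 18.0/0.35 = 51.43 m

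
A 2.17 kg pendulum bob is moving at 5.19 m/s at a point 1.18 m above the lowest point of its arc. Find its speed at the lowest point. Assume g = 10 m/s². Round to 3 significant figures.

Equating total energy at the two states: ½mv₀² + mgh = ½mv²
The mass cancels from both sides.
v² = v₀² + 2gh = (5.19)² + 2(10)(1.18) = 50.536
v = √50.536 = 7.109 m/s

v = 7.11 m/s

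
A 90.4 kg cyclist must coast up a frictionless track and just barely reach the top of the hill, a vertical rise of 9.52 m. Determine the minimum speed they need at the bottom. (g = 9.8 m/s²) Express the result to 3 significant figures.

v = 13.7 m/s

At the top they are momentarily at rest, so all KE converts to PE: ½mv² = mgh
v = √(2gh) = √(2 × 9.8 × 9.52) = 13.66 m/s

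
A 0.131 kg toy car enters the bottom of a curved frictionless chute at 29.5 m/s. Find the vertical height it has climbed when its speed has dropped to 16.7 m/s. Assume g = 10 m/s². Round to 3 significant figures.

Conservation of energy: ½mv₁² = ½mv₂² + mgh
h = (v₁² − v₂²)/(2g) = (29.5² − 16.7²)/(2 × 10) = 29.57 m

h = 29.6 m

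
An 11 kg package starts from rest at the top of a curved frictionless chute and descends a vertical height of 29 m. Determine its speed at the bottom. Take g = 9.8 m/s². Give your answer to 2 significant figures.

v = 24 m/s

Equating total energy at the two states: mgh = ½mv²
v = √(2gh) = √(2 × 9.8 × 29) = √568.40 = 23.84 m/s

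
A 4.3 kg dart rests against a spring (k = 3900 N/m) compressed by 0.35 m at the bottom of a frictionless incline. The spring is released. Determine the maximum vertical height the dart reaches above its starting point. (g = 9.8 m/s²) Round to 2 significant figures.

At maximum height the dart is at rest, so ½kx² = mgh
h = kx²/(2mg) = (3900)(0.35)²/(2 × 4.3 × 9.8) = 5.669 m

h = 5.7 m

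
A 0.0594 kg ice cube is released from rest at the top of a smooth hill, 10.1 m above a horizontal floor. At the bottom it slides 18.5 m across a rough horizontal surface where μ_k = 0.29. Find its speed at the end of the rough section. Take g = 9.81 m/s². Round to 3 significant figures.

v = 9.64 m/s

Energy bookkeeping (friction removes W_f = μ_k N d):
mgh = ½mv² + μ_k m g d
W_f = μ_k mg d = (0.29)(0.0594)(9.81)(18.5) = 3.126 J
½mv² = mgh − W_f = 5.8854 − 3.126 = 2.7592 J
v = √(2 × 2.7592/0.0594) = 9.639 m/s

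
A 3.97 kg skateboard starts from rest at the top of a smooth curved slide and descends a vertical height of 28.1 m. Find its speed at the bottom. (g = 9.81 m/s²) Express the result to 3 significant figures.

Mechanical energy is conserved (no friction): mgh = ½mv²
The mass cancels from both sides.
v = √(2gh) = √(2 × 9.81 × 28.1) = √551.32 = 23.48 m/s

v = 23.5 m/s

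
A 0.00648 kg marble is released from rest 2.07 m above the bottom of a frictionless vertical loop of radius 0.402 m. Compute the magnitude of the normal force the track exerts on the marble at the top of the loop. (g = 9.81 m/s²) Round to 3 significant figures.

Energy from release to top (height 2r): mgh = ½mv_top² + mg(2r)
v_top² = 2g(h − 2r) = 2(9.81)(2.07 − 0.8040) = 24.839 m²/s²
At the top, both N and weight point toward the centre: N + mg = mv_top²/r
N = m(v_top²/r − g) = 0.00648(24.839/0.402 − 9.81) = 0.3368 N

N = 0.337 N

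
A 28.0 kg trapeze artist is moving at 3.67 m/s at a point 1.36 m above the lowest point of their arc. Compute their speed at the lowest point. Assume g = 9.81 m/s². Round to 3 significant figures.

v = 6.34 m/s

Mechanical energy is conserved (no friction): ½mv₀² + mgh = ½mv²
v² = v₀² + 2gh = (3.67)² + 2(9.81)(1.36) = 40.152
v = √40.152 = 6.337 m/s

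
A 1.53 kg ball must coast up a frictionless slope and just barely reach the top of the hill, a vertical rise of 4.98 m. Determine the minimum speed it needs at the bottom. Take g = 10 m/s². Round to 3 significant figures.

At the top it is momentarily at rest, so all KE converts to PE: ½mv² = mgh
v = √(2gh) = √(2 × 10 × 4.98) = 9.980 m/s

v = 9.98 m/s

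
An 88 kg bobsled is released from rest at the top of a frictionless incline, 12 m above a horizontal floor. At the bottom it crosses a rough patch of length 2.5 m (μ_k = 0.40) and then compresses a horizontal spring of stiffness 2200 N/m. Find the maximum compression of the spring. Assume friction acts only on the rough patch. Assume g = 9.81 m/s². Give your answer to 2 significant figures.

Initial energy: E₁ = mgh = (88)(9.81)(12) = 10359 J
Friction removes W_f = μ_k mg d = (0.40)(88)(9.81)(2.5) = 863.3 J
Energy reaching the spring: E = 10359 − 863.3 = 9496.1 J
At max compression ½kx² = E ⇒ x = √(2E/k) = √(2 × 9496.1/2200) = 2.938 m

x = 2.9 m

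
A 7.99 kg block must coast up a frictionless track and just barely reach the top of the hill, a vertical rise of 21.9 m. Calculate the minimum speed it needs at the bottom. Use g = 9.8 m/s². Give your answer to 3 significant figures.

v = 20.7 m/s

At the top it is momentarily at rest, so all KE converts to PE: ½mv² = mgh
v = √(2gh) = √(2 × 9.8 × 21.9) = 20.72 m/s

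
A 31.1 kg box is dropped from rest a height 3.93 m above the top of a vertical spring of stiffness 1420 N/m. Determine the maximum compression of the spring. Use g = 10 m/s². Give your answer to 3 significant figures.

x = 1.55 m

Take the reference level at the top of the uncompressed spring. At max compression the box has fallen H + x and is momentarily at rest:
mg(H + x) = ½kx²
½(1420)x² − (31.1)(10)x − (31.1)(10)(3.93) = 0
710.0x² − 311.0x − 1222 = 0
x = [311.0 + √(96721 + 3.4711e+06)]/(2 × 710.0) = 1.549 m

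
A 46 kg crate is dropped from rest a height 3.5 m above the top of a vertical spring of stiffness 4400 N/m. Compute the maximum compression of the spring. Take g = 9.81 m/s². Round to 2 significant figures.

x = 0.96 m

Measuring PE from the top of the relaxed spring, at max compression the crate has dropped H + x with zero KE, so:
mg(H + x) = ½kx²
½(4400)x² − (46)(9.81)x − (46)(9.81)(3.5) = 0
2200x² − 451.3x − 1579 = 0
x = [451.3 + √(203636 + 1.3899e+07)]/(2 × 2200) = 0.9560 m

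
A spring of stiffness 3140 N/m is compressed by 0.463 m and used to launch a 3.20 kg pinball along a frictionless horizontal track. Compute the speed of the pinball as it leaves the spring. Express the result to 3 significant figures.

The pinball leaves the spring when the spring is at natural length, so ½kx² = ½mv²
v = x√(k/m) = 0.463 × √(3140/3.20) = 14.50 m/s

v = 14.5 m/s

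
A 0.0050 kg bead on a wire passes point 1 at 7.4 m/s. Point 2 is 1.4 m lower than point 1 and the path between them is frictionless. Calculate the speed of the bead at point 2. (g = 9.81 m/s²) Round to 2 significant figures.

Equating total energy at the two states: ½mv₀² + mgh = ½mv²
v² = v₀² + 2gh = (7.4)² + 2(9.81)(1.4) = 82.228
v = √82.228 = 9.068 m/s

v = 9.1 m/s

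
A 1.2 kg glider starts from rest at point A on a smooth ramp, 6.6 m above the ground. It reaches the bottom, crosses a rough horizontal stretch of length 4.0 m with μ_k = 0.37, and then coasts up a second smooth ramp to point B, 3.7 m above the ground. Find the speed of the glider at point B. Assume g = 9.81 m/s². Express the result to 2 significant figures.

Energy at A: mgh₁ = (1.2)(9.81)(6.6) = 77.695 J
Friction loss: W_f = μ_k mg d = 17.42 J
At B: ½mv² + mgh₂ = mgh₁ − W_f
½mv² = 77.695 − 17.42 − 43.556 = 16.716 J
v = √(2 × 16.716/1.2) = 5.278 m/s

v = 5.3 m/s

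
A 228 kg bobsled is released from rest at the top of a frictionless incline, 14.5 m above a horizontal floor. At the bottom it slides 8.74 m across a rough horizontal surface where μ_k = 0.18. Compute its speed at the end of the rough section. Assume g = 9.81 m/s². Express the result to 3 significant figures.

v = 15.9 m/s

Energy at the top = energy at the end + work done against friction:
mgh = ½mv² + μ_k m g d
W_f = μ_k mg d = (0.18)(228)(9.81)(8.74) = 3519 J
½mv² = mgh − W_f = 32432 − 3519 = 28913 J
v = √(2 × 28913/228) = 15.93 m/s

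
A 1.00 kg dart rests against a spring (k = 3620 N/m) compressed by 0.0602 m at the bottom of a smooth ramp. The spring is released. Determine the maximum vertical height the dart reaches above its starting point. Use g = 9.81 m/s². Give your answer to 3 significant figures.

All spring PE becomes gravitational PE at the highest point: ½kx² = mgh
h = kx²/(2mg) = (3620)(0.0602)²/(2 × 1.00 × 9.81) = 0.6687 m

h = 0.669 m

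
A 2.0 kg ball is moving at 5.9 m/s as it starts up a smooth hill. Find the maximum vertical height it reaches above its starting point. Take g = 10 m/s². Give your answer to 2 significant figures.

Setting KE at the bottom equal to PE gained: ½mv² = mgh
h = v²/(2g) = 5.9²/(2 × 10) = 1.741 m

h = 1.7 m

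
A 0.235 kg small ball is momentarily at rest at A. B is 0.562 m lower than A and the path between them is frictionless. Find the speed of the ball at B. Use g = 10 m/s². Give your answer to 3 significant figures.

Equating total energy at the two states: mgh = ½mv²
The mass cancels from both sides.
v = √(2gh) = √(2 × 10 × 0.562) = √11.240 = 3.353 m/s

v = 3.35 m/s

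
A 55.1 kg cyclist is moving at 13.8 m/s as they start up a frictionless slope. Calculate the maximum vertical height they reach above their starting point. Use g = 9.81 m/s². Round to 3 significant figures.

By energy conservation, ½mv² = mgh
h = v²/(2g) = 13.8²/(2 × 9.81) = 9.706 m

h = 9.71 m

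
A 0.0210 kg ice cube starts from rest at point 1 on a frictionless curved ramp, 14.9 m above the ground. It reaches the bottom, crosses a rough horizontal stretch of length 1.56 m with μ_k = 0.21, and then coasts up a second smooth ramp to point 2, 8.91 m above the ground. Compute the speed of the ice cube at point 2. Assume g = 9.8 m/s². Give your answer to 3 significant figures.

v = 10.5 m/s

Energy at 1: mgh₁ = (0.0210)(9.8)(14.9) = 3.0664 J
Friction loss: W_f = μ_k mg d = 0.06742 J
At 2: ½mv² + mgh₂ = mgh₁ − W_f
½mv² = 3.0664 − 0.06742 − 1.8337 = 1.1653 J
v = √(2 × 1.1653/0.0210) = 10.53 m/s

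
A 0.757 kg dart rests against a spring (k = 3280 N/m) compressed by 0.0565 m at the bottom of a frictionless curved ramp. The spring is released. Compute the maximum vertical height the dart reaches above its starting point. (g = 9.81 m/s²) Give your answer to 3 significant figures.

At maximum height the dart is at rest, so ½kx² = mgh
h = kx²/(2mg) = (3280)(0.0565)²/(2 × 0.757 × 9.81) = 0.7050 m

h = 0.705 m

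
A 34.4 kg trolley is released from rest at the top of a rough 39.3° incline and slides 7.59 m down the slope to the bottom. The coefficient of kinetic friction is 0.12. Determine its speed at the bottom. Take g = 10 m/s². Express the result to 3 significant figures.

v = 9.06 m/s

Energy: mgh = ½mv² + W_f, with h = L sinθ and W_f = μ_k (mg cosθ) L
mgh = mgL sinθ = (34.4)(10)(7.59)sin39.3° = 1653.7 J
W_f = μ_k mg cosθ · L = (0.12)(34.4)(10)cos39.3°·7.59 = 242.5 J
½mv² = 1653.7 − 242.5 = 1411.3 J
v = √(2 × 1411.3/34.4) = 9.058 m/s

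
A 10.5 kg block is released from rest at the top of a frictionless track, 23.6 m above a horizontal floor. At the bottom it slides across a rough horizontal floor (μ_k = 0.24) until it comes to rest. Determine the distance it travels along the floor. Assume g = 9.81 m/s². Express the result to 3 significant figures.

d = 98.3 m

Applying the work–energy principle:
At rest all PE has been dissipated by friction: mgh = μ_k m g d
d = h/μ_k = 23.6/0.24 = 98.33 m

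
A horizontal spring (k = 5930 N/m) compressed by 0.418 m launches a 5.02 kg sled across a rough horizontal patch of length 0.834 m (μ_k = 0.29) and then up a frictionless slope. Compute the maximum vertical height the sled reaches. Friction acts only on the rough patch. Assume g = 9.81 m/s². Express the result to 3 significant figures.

Spring energy: E₀ = ½kx² = ½(5930)(0.418)² = 518.06 J
Friction: W_f = μ_k mg d = (0.29)(5.02)(9.81)(0.834) = 11.91 J
Energy at base of ramp: E = 518.06 − 11.91 = 506.15 J
At max height all remaining energy is PE: mgh = E ⇒ h = E/(mg) = 506.15/(5.02 × 9.81) = 10.28 m

h = 10.3 m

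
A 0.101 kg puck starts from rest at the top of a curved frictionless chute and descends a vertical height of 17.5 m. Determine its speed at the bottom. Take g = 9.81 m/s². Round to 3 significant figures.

v = 18.5 m/s

Mechanical energy is conserved (no friction): mgh = ½mv²
v = √(2gh) = √(2 × 9.81 × 17.5) = √343.35 = 18.53 m/s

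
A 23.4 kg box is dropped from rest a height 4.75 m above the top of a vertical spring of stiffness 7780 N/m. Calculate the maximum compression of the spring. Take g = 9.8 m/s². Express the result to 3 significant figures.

x = 0.559 m

Take the reference level at the top of the uncompressed spring. At max compression the box has fallen H + x and is momentarily at rest:
mg(H + x) = ½kx²
½(7780)x² − (23.4)(9.8)x − (23.4)(9.8)(4.75) = 0
3890x² − 229.3x − 1089 = 0
x = [229.3 + √(52588 + 1.6949e+07)]/(2 × 3890) = 0.5595 m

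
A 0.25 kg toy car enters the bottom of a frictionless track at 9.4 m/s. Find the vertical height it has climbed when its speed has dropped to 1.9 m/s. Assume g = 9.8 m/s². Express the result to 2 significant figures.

Conservation of energy: ½mv₁² = ½mv₂² + mgh
h = (v₁² − v₂²)/(2g) = (9.4² − 1.9²)/(2 × 9.8) = 4.324 m

h = 4.3 m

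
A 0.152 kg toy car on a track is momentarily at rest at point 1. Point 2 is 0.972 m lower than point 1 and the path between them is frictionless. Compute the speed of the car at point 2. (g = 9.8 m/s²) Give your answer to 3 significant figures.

Energy conservation between the two points: mgh = ½mv²
v = √(2gh) = √(2 × 9.8 × 0.972) = √19.051 = 4.365 m/s

v = 4.36 m/s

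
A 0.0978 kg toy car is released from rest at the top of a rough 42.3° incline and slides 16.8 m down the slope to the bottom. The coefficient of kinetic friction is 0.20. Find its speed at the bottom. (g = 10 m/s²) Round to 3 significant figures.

Energy: mgh = ½mv² + W_f, with h = L sinθ and W_f = μ_k (mg cosθ) L
mgh = mgL sinθ = (0.0978)(10)(16.8)sin42.3° = 11.058 J
W_f = μ_k mg cosθ · L = (0.20)(0.0978)(10)cos42.3°·16.8 = 2.430 J
½mv² = 11.058 − 2.430 = 8.6274 J
v = √(2 × 8.6274/0.0978) = 13.28 m/s

v = 13.3 m/s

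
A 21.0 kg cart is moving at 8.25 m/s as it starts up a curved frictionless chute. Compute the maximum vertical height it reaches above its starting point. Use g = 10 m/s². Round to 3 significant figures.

Setting KE at the bottom equal to PE gained: ½mv² = mgh
h = v²/(2g) = 8.25²/(2 × 10) = 3.403 m

h = 3.40 m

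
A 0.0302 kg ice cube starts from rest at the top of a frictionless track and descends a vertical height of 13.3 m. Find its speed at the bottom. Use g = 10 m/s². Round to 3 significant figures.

v = 16.3 m/s

Mechanical energy is conserved (no friction): mgh = ½mv²
v = √(2gh) = √(2 × 10 × 13.3) = √266.00 = 16.31 m/s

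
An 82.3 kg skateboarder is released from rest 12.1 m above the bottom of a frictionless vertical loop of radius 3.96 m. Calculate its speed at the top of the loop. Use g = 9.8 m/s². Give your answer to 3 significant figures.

Energy conservation: mgh = ½mv_top² + mg(2r)
v_top² = 2g(h − 2r) = 2(9.8)(12.1 − 7.920) = 81.93
v_top = 9.051 m/s

v = 9.05 m/s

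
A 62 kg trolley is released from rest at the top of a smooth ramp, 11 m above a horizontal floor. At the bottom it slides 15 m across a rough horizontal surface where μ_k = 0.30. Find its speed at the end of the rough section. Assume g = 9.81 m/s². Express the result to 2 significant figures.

Energy at the top = energy at the end + work done against friction:
mgh = ½mv² + μ_k m g d
W_f = μ_k mg d = (0.30)(62)(9.81)(15) = 2737 J
½mv² = mgh − W_f = 6690.4 − 2737 = 3953.4 J
v = √(2 × 3953.4/62) = 11.29 m/s

v = 11 m/s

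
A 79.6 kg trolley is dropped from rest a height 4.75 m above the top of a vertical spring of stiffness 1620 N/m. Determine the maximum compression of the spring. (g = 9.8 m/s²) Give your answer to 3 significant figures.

x = 2.67 m

Take the reference level at the top of the uncompressed spring. At max compression the trolley has fallen H + x and is momentarily at rest:
mg(H + x) = ½kx²
½(1620)x² − (79.6)(9.8)x − (79.6)(9.8)(4.75) = 0
810.0x² − 780.1x − 3705 = 0
x = [780.1 + √(608525 + 1.2005e+07)]/(2 × 810.0) = 2.674 m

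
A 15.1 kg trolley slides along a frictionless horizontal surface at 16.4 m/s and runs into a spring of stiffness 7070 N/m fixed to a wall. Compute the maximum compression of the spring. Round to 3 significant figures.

x = 0.758 m

Conservation of energy between contact and max compression: ½mv² = ½kx²
x = v√(m/k) = 16.4 × √(15.1/7070) = 0.7579 m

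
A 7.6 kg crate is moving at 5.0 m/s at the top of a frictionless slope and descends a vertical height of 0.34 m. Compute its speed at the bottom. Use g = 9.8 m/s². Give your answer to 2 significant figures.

v = 5.6 m/s

Mechanical energy is conserved (no friction): ½mv₀² + mgh = ½mv²
v² = v₀² + 2gh = (5.0)² + 2(9.8)(0.34) = 31.664
v = √31.664 = 5.627 m/s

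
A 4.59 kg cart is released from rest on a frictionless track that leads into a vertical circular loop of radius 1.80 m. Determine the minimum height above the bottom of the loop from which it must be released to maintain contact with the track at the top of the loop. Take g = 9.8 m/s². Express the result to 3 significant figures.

h = 4.50 m

At the top, for minimum speed gravity alone supplies the centripetal force: mg = mv_top²/r ⇒ v_top² = gr = 17.64 m²/s²
Energy conservation from release height h to the top (height 2r): mgh = ½mv_top² + mg(2r)
h = v_top²/(2g) + 2r = r/2 + 2r = 5r/2 = 4.500 m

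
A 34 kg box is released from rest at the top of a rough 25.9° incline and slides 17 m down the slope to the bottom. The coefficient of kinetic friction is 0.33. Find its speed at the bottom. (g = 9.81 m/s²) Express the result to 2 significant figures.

v = 6.8 m/s

Work–energy: mg(L sinθ) − μ_k(mg cosθ)L = ½mv²
mgh = mgL sinθ = (34)(9.81)(17)sin25.9° = 2476.7 J
W_f = μ_k mg cosθ · L = (0.33)(34)(9.81)cos25.9°·17 = 1683 J
½mv² = 2476.7 − 1683 = 793.53 J
v = √(2 × 793.53/34) = 6.832 m/s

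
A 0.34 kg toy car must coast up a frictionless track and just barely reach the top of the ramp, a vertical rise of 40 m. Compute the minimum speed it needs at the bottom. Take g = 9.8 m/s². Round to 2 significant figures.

v = 28 m/s

At the top it is momentarily at rest, so all KE converts to PE: ½mv² = mgh
v = √(2gh) = √(2 × 9.8 × 40) = 28.00 m/s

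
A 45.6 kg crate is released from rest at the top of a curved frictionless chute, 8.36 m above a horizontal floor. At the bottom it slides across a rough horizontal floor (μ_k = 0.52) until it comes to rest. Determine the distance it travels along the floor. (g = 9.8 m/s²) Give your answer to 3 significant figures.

d = 16.1 m

Applying the work–energy principle:
At rest all PE has been dissipated by friction: mgh = μ_k m g d
d = h/μ_k = 8.36/0.52 = 16.08 m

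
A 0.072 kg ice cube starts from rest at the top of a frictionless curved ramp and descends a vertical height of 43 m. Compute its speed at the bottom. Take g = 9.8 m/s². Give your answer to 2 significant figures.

v = 29 m/s

Equating total energy at the two states: mgh = ½mv²
The mass cancels from both sides.
v = √(2gh) = √(2 × 9.8 × 43) = √842.80 = 29.03 m/s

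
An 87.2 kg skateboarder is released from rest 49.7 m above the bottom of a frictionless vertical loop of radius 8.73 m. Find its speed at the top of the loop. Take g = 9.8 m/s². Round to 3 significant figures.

Energy conservation: mgh = ½mv_top² + mg(2r)
v_top² = 2g(h − 2r) = 2(9.8)(49.7 − 17.46) = 631.9
v_top = 25.14 m/s

v = 25.1 m/s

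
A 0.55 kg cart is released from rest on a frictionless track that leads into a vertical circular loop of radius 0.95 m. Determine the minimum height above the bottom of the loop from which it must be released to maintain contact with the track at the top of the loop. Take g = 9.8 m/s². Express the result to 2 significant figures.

h = 2.4 m

At the top, for minimum speed gravity alone supplies the centripetal force: mg = mv_top²/r ⇒ v_top² = gr = 9.310 m²/s²
Energy conservation from release height h to the top (height 2r): mgh = ½mv_top² + mg(2r)
h = v_top²/(2g) + 2r = r/2 + 2r = 5r/2 = 2.375 m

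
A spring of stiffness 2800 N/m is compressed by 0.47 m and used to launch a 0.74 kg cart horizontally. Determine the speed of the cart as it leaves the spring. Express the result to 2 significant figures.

v = 29 m/s

The cart leaves the spring when the spring is at natural length, so ½kx² = ½mv²
v = x√(k/m) = 0.47 × √(2800/0.74) = 28.91 m/s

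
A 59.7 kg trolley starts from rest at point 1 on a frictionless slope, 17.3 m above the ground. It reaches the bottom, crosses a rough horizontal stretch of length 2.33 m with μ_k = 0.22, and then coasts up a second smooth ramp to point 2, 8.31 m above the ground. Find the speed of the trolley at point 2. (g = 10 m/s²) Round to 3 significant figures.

Energy at 1: mgh₁ = (59.7)(10)(17.3) = 10328 J
Friction loss: W_f = μ_k mg d = 306.0 J
At 2: ½mv² + mgh₂ = mgh₁ − W_f
½mv² = 10328 − 306.0 − 4961.1 = 5061.0 J
v = √(2 × 5061.0/59.7) = 13.02 m/s

v = 13.0 m/s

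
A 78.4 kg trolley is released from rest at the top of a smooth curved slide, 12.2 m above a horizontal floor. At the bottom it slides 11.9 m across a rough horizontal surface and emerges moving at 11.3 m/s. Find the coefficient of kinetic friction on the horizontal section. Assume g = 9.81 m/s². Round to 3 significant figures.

μ_k = 0.478

Applying the work–energy principle:
mgh = ½mv² + μ_k m g d
mgh = 9383.1 J; ½mv² = 5005.4 J
W_f = 9383.1 − 5005.4 = 4378 J
μ_k = W_f/(mg·d) = 4378/(769.1 × 11.9) = 0.4783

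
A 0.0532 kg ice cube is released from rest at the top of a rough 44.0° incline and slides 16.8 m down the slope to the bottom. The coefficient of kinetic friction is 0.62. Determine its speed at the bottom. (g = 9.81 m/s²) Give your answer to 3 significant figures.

v = 9.05 m/s

Taking the bottom as reference, mgh = ½mv² + μ_k N L with h = L sinθ, N = mg cosθ:
mgh = mgL sinθ = (0.0532)(9.81)(16.8)sin44.0° = 6.0906 J
W_f = μ_k mg cosθ · L = (0.62)(0.0532)(9.81)cos44.0°·16.8 = 3.910 J
½mv² = 6.0906 − 3.910 = 2.1803 J
v = √(2 × 2.1803/0.0532) = 9.053 m/s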